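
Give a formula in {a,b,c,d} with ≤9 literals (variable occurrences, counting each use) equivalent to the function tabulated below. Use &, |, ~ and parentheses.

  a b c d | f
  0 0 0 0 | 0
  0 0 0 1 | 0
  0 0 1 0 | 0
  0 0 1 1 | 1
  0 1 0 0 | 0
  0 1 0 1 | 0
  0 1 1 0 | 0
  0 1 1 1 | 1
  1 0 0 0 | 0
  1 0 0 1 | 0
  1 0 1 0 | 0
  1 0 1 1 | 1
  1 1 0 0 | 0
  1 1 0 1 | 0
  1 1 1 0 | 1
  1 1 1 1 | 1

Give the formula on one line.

  ~a = 1111111100000000
  (b | ~a) = 1111111100001111
  (d & a) = 0000000001010101
  ~b = 1111000011110000
  (~b | c) = 1111001111110011
  ((d & a) & (~b | c)) = 0000000001010001
  ((b | ~a) | ((d & a) & (~b | c))) = 1111111101011111
  (a | d) = 0101010111111111
  (c & (a | d)) = 0001000100110011
  (((b | ~a) | ((d & a) & (~b | c))) & (c & (a | d))) = 0001000100010011

(((b | ~a) | ((d & a) & (~b | c))) & (c & (a | d)))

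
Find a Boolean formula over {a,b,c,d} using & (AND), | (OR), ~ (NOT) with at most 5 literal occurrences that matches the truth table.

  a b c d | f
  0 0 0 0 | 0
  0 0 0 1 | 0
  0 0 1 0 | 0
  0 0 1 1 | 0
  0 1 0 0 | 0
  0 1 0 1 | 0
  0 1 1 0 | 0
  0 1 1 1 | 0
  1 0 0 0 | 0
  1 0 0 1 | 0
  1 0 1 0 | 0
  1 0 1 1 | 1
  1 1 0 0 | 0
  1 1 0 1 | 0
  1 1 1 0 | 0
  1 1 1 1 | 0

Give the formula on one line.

  (a & d) = 0000000001010101
  ~a = 1111111100000000
  (~a | c) = 1111111100110011
  ((a & d) & (~a | c)) = 0000000000010001
  ~b = 1111000011110000
  (((a & d) & (~a | c)) & ~b) = 0000000000010000

(((a & d) & (~a | c)) & ~b)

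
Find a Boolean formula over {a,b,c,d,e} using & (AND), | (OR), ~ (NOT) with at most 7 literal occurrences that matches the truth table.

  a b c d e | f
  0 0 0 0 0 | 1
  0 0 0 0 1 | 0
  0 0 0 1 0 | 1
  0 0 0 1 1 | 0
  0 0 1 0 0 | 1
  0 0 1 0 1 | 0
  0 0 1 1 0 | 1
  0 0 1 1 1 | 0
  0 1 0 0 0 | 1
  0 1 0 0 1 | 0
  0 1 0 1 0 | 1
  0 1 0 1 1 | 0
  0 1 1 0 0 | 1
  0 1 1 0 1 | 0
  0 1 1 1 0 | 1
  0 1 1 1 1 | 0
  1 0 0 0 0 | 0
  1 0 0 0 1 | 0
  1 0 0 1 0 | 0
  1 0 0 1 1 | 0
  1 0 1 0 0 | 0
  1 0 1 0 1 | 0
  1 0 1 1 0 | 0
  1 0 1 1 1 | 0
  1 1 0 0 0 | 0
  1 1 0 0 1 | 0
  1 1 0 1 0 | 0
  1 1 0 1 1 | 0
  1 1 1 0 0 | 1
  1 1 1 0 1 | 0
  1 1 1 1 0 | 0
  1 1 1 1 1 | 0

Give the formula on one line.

  ~e = 10101010101010101010101010101010
  ~a = 11111111111111110000000000000000
  (~e & ~a) = 10101010101010100000000000000000
  ~d = 11001100110011001100110011001100
  (~d | e) = 11011101110111011101110111011101
  (b & ~e) = 00000000101010100000000010101010
  (c & (b & ~e)) = 00000000000010100000000000001010
  ((~d | e) & (c & (b & ~e))) = 00000000000010000000000000001000
  ((~e & ~a) | ((~d | e) & (c & (b & ~e)))) = 10101010101010100000000000001000

((~e & ~a) | ((~d | e) & (c & (b & ~e))))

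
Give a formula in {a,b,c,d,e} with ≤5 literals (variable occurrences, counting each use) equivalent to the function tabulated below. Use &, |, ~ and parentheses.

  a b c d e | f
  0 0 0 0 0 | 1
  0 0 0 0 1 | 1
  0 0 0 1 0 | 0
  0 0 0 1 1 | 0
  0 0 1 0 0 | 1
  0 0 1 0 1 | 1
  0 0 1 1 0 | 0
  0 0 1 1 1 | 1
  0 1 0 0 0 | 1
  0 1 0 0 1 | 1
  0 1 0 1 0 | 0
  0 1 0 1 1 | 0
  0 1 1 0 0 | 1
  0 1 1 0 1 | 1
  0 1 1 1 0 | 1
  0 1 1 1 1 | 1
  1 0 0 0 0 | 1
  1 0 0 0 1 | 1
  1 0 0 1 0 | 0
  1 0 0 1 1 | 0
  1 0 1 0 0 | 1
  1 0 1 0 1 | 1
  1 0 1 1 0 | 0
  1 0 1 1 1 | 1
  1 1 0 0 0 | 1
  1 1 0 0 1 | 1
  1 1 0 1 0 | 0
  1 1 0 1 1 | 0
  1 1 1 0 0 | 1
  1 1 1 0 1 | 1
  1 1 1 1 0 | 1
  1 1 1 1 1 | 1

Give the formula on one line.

((b & c) | (~d | (e & c)))

  (b & c) = 00000000000011110000000000001111
  ~d = 11001100110011001100110011001100
  (e & c) = 00000101000001010000010100000101
  (~d | (e & c)) = 11001101110011011100110111001101
  ((b & c) | (~d | (e & c))) = 11001101110011111100110111001111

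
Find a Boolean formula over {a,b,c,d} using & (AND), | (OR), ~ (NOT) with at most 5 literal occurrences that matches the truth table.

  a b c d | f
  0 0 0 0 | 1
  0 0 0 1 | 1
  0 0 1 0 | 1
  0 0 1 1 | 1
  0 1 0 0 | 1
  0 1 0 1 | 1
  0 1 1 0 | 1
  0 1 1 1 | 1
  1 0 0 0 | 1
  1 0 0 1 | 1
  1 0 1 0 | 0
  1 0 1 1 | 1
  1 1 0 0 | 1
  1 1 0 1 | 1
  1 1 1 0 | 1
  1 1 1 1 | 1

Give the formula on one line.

((~c | ~a) | ((b | d) & a))

  ~c = 1100110011001100
  ~a = 1111111100000000
  (~c | ~a) = 1111111111001100
  (b | d) = 0101111101011111
  ((b | d) & a) = 0000000001011111
  ((~c | ~a) | ((b | d) & a)) = 1111111111011111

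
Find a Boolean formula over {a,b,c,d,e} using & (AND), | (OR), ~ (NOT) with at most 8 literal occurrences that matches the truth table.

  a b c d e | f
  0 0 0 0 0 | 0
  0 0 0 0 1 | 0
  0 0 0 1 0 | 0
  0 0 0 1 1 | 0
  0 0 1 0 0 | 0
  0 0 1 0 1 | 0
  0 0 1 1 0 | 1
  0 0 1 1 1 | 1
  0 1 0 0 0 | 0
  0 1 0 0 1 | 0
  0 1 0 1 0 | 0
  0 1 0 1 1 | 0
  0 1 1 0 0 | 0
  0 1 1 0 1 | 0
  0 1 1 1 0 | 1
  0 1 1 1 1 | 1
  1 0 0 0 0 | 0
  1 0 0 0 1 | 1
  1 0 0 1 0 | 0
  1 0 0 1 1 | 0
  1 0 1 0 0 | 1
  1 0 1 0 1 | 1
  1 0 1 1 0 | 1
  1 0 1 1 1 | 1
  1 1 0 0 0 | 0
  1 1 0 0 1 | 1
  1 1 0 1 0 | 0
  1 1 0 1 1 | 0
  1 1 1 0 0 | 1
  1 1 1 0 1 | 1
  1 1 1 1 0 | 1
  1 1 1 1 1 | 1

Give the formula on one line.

  (a | d) = 00110011001100111111111111111111
  ~d = 11001100110011001100110011001100
  (~d | c) = 11001111110011111100111111001111
  (e | c) = 01011111010111110101111101011111
  ((~d | c) & (e | c)) = 01001111010011110100111101001111
  ((a | d) & ((~d | c) & (e | c))) = 00000011000000110100111101001111

((a | d) & ((~d | c) & (e | c)))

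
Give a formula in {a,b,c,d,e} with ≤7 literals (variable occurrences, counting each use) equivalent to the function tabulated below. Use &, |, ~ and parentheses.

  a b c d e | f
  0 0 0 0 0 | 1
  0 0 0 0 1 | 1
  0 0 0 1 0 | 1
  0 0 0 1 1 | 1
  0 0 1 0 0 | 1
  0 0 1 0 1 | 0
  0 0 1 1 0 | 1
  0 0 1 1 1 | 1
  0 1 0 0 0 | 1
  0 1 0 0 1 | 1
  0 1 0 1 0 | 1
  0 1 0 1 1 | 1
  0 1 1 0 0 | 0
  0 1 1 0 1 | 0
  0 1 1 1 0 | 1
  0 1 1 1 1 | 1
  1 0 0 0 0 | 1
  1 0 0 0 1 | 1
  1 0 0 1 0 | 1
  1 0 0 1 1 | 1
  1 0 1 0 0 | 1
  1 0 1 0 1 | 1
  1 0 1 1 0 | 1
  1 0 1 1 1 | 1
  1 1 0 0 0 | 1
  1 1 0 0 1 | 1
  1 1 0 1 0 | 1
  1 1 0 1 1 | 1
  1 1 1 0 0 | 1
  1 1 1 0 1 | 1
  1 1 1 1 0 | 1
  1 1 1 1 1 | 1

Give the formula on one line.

(((a & c) | (d | (~c & ~d))) | (~b & ~e))

  (a & c) = 00000000000000000000111100001111
  ~c = 11110000111100001111000011110000
  ~d = 11001100110011001100110011001100
  (~c & ~d) = 11000000110000001100000011000000
  (d | (~c & ~d)) = 11110011111100111111001111110011
  ((a & c) | (d | (~c & ~d))) = 11110011111100111111111111111111
  ~b = 11111111000000001111111100000000
  ~e = 10101010101010101010101010101010
  (~b & ~e) = 10101010000000001010101000000000
  (((a & c) | (d | (~c & ~d))) | (~b & ~e)) = 11111011111100111111111111111111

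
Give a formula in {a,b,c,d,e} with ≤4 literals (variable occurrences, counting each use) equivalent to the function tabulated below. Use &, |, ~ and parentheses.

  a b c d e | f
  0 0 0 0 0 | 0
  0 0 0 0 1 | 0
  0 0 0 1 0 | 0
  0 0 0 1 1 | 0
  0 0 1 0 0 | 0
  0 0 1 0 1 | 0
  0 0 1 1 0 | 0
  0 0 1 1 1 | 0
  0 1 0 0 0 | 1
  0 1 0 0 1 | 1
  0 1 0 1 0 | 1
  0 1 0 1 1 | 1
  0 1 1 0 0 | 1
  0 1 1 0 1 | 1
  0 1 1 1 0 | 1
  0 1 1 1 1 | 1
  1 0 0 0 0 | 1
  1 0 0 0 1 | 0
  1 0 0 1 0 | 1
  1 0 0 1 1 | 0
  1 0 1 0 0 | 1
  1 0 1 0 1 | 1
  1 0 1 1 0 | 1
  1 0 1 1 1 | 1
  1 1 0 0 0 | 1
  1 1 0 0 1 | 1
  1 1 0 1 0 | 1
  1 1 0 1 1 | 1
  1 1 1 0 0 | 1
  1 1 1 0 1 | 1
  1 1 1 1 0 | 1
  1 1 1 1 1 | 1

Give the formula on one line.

  ~e = 10101010101010101010101010101010
  (~e | c) = 10101111101011111010111110101111
  ((~e | c) & a) = 00000000000000001010111110101111
  (((~e | c) & a) | b) = 00000000111111111010111111111111

(((~e | c) & a) | b)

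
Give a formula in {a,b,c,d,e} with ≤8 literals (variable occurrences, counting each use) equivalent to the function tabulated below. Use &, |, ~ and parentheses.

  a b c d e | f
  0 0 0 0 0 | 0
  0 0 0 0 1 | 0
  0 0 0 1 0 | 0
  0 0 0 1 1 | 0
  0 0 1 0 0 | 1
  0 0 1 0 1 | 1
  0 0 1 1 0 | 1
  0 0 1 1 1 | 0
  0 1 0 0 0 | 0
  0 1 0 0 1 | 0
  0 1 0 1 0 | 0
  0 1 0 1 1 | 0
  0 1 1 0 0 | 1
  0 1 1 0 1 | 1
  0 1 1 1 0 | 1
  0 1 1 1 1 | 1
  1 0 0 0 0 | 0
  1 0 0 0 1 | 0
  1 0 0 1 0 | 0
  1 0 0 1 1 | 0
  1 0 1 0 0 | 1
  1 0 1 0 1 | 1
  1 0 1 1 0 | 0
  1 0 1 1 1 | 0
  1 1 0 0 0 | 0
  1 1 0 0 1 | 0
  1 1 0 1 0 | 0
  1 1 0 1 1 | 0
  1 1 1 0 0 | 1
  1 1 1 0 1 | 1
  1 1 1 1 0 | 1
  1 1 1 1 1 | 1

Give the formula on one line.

(c & (((~b & ~d) | b) | (~e & (b | ~a))))

  ~b = 11111111000000001111111100000000
  ~d = 11001100110011001100110011001100
  (~b & ~d) = 11001100000000001100110000000000
  ((~b & ~d) | b) = 11001100111111111100110011111111
  ~e = 10101010101010101010101010101010
  ~a = 11111111111111110000000000000000
  (b | ~a) = 11111111111111110000000011111111
  (~e & (b | ~a)) = 10101010101010100000000010101010
  (((~b & ~d) | b) | (~e & (b | ~a))) = 11101110111111111100110011111111
  (c & (((~b & ~d) | b) | (~e & (b | ~a)))) = 00001110000011110000110000001111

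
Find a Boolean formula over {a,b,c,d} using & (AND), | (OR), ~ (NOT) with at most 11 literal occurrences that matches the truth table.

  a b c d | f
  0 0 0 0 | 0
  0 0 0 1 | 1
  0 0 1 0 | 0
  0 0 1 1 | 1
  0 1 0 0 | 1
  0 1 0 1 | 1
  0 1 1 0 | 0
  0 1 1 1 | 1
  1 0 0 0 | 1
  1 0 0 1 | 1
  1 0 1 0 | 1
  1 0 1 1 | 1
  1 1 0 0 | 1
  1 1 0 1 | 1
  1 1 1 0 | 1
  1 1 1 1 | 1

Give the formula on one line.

(((d | ((b & ~d) | a)) & (~c | ~b)) | (a | (d & c)))

  ~d = 1010101010101010
  (b & ~d) = 0000101000001010
  ((b & ~d) | a) = 0000101011111111
  (d | ((b & ~d) | a)) = 0101111111111111
  ~c = 1100110011001100
  ~b = 1111000011110000
  (~c | ~b) = 1111110011111100
  ((d | ((b & ~d) | a)) & (~c | ~b)) = 0101110011111100
  (d & c) = 0001000100010001
  (a | (d & c)) = 0001000111111111
  (((d | ((b & ~d) | a)) & (~c | ~b)) | (a | (d & c))) = 0101110111111111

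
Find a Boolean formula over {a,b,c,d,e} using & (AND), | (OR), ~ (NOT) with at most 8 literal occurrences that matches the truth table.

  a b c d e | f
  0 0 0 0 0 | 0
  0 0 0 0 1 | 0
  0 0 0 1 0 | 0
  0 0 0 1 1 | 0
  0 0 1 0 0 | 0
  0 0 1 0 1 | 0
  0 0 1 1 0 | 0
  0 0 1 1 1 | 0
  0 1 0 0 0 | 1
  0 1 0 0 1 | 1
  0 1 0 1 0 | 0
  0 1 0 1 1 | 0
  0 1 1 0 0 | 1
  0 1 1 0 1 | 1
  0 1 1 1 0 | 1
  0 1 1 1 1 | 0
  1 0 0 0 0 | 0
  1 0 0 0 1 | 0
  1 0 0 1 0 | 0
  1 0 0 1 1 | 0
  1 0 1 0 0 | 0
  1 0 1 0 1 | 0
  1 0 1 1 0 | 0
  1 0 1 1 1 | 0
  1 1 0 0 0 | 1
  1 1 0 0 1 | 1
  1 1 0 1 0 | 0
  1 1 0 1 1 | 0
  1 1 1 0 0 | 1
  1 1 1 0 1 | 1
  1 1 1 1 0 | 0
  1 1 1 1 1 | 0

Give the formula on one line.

((b & (~d | (~e & c))) & ((b & ~a) | (~d & a)))

  ~d = 11001100110011001100110011001100
  ~e = 10101010101010101010101010101010
  (~e & c) = 00001010000010100000101000001010
  (~d | (~e & c)) = 11001110110011101100111011001110
  (b & (~d | (~e & c))) = 00000000110011100000000011001110
  ~a = 11111111111111110000000000000000
  (b & ~a) = 00000000111111110000000000000000
  (~d & a) = 00000000000000001100110011001100
  ((b & ~a) | (~d & a)) = 00000000111111111100110011001100
  ((b & (~d | (~e & c))) & ((b & ~a) | (~d & a))) = 00000000110011100000000011001100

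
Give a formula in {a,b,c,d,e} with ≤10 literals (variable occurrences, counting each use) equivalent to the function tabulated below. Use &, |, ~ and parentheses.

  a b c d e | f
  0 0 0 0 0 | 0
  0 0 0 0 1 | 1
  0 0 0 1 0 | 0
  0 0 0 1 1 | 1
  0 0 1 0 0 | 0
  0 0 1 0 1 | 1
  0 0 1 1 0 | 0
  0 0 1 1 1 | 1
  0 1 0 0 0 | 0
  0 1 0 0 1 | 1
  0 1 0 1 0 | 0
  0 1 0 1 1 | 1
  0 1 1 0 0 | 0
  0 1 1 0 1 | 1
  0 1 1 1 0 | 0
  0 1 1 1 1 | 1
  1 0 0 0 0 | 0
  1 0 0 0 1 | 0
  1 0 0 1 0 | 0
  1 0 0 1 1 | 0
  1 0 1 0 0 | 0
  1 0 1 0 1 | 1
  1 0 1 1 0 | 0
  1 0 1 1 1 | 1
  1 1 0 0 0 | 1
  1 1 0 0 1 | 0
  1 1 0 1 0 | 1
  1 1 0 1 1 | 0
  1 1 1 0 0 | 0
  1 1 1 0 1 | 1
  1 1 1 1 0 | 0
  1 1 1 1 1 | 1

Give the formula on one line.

((e | (~c & (e | (a & ~c)))) & (~a | (c | (b & ~e))))

  ~c = 11110000111100001111000011110000
  (a & ~c) = 00000000000000001111000011110000
  (e | (a & ~c)) = 01010101010101011111010111110101
  (~c & (e | (a & ~c))) = 01010000010100001111000011110000
  (e | (~c & (e | (a & ~c)))) = 01010101010101011111010111110101
  ~a = 11111111111111110000000000000000
  ~e = 10101010101010101010101010101010
  (b & ~e) = 00000000101010100000000010101010
  (c | (b & ~e)) = 00001111101011110000111110101111
  (~a | (c | (b & ~e))) = 11111111111111110000111110101111
  ((e | (~c & (e | (a & ~c)))) & (~a | (c | (b & ~e)))) = 01010101010101010000010110100101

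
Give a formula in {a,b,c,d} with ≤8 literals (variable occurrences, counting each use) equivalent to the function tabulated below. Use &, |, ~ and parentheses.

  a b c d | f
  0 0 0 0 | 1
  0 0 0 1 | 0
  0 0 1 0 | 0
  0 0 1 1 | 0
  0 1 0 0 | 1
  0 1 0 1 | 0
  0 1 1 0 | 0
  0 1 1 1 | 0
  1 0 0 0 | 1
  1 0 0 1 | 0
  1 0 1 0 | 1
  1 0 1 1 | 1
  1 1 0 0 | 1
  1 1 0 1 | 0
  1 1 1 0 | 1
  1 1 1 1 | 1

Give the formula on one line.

  ~c = 1100110011001100
  ~d = 1010101010101010
  (~c & ~d) = 1000100010001000
  (c | (~c & ~d)) = 1011101110111011
  (a | ~c) = 1100110011111111
  ((c | (~c & ~d)) & (a | ~c)) = 1000100010111011

((c | (~c & ~d)) & (a | ~c))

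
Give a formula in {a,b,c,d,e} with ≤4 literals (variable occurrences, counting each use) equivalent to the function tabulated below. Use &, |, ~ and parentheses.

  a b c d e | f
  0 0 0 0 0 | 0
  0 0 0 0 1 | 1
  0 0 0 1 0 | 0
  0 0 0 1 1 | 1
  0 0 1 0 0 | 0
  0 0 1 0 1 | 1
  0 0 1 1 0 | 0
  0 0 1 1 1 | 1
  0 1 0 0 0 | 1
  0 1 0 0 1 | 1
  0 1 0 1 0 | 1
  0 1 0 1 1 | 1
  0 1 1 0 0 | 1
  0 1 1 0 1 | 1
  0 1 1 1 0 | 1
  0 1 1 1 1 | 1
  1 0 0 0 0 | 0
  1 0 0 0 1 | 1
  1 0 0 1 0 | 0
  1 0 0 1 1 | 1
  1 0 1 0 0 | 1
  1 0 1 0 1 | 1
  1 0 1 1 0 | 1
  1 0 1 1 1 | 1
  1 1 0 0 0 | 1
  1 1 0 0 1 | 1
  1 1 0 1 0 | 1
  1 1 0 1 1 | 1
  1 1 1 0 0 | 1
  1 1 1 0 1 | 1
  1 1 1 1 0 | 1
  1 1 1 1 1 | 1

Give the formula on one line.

  (a & c) = 00000000000000000000111100001111
  ((a & c) | b) = 00000000111111110000111111111111
  (e | ((a & c) | b)) = 01010101111111110101111111111111

(e | ((a & c) | b))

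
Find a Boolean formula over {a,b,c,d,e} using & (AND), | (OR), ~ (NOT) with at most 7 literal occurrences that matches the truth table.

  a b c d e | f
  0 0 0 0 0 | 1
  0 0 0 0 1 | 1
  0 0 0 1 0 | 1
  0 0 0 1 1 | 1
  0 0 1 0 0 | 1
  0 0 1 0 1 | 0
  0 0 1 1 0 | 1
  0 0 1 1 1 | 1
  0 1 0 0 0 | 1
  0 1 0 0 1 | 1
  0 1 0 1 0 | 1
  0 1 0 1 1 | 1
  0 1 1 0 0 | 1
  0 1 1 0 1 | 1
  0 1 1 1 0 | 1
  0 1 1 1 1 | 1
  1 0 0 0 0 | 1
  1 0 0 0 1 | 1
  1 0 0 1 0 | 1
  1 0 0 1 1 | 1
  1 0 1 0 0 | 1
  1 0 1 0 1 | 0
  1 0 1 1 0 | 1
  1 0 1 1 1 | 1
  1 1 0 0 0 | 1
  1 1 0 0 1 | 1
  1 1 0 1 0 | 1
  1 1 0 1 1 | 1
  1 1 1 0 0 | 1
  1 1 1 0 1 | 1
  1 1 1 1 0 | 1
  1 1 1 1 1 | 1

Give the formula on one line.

  ~c = 11110000111100001111000011110000
  (b | ~c) = 11110000111111111111000011111111
  ~e = 10101010101010101010101010101010
  ((b | ~c) | ~e) = 11111010111111111111101011111111
  (d | ((b | ~c) | ~e)) = 11111011111111111111101111111111

(d | ((b | ~c) | ~e))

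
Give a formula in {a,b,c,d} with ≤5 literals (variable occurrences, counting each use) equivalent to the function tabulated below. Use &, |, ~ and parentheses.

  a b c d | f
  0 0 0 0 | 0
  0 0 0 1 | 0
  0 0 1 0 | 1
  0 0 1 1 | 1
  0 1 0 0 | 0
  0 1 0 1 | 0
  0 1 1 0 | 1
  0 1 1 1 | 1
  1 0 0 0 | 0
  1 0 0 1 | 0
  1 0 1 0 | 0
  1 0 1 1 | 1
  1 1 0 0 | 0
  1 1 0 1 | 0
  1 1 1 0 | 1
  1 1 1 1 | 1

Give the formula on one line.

(c & ((b | (c & ~a)) | d))

  ~a = 1111111100000000
  (c & ~a) = 0011001100000000
  (b | (c & ~a)) = 0011111100001111
  ((b | (c & ~a)) | d) = 0111111101011111
  (c & ((b | (c & ~a)) | d)) = 0011001100010011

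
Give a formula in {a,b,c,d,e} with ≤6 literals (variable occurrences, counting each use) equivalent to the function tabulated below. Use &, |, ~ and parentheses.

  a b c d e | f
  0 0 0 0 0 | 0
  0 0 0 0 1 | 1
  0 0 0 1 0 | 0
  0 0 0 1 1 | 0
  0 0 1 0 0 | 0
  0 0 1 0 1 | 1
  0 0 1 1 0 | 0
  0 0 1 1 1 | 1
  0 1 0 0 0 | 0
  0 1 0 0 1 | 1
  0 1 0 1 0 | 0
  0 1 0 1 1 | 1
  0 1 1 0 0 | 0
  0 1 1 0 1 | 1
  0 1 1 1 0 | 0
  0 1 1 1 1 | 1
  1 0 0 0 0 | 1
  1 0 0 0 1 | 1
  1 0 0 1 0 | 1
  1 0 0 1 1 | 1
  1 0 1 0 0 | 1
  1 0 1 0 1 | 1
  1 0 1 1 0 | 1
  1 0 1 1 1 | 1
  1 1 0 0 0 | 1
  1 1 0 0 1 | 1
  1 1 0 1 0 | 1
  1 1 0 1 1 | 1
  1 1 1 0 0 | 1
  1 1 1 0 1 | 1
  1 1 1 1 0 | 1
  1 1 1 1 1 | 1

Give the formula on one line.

((((~d | (c | a)) | b) & e) | a)

  ~d = 11001100110011001100110011001100
  (c | a) = 00001111000011111111111111111111
  (~d | (c | a)) = 11001111110011111111111111111111
  ((~d | (c | a)) | b) = 11001111111111111111111111111111
  (((~d | (c | a)) | b) & e) = 01000101010101010101010101010101
  ((((~d | (c | a)) | b) & e) | a) = 01000101010101011111111111111111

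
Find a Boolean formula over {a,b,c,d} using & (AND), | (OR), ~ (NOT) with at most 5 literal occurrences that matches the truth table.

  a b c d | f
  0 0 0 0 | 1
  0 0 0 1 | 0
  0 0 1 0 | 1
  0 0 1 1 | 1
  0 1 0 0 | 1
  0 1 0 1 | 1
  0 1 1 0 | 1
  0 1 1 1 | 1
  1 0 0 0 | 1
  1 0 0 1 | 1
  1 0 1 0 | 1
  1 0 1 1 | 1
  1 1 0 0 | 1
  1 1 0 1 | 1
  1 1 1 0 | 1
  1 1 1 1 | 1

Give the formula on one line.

  ~d = 1010101010101010
  (a | c) = 0011001111111111
  (~d | (a | c)) = 1011101111111111
  (b | (~d | (a | c))) = 1011111111111111

(b | (~d | (a | c)))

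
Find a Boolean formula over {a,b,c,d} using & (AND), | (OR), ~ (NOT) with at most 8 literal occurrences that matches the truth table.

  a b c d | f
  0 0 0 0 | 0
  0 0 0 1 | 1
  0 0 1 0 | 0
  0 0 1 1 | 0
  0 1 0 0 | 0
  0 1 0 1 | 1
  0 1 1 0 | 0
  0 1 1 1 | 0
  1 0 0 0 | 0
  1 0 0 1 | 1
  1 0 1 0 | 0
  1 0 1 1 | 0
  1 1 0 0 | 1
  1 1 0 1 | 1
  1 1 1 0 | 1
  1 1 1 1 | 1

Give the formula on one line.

(((a | ~b) & b) | (d & ~c))

  ~b = 1111000011110000
  (a | ~b) = 1111000011111111
  ((a | ~b) & b) = 0000000000001111
  ~c = 1100110011001100
  (d & ~c) = 0100010001000100
  (((a | ~b) & b) | (d & ~c)) = 0100010001001111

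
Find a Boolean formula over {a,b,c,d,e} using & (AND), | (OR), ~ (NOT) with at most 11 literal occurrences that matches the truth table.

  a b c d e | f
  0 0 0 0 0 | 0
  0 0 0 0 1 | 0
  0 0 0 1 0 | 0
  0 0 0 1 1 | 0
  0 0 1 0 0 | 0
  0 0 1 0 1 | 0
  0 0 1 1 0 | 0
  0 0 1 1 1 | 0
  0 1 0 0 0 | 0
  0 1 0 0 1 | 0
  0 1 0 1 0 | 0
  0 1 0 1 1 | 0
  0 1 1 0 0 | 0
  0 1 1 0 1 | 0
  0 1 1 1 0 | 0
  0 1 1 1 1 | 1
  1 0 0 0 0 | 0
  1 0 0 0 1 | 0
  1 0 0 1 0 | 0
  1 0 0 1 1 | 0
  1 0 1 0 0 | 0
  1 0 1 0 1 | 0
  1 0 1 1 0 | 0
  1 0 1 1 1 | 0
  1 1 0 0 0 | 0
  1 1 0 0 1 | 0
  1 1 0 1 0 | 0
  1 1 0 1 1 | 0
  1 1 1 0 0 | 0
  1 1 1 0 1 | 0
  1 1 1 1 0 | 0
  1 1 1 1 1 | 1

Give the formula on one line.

(((d & b) & ((d & (c | ~e)) & (e | a))) & e)

  (d & b) = 00000000001100110000000000110011
  ~e = 10101010101010101010101010101010
  (c | ~e) = 10101111101011111010111110101111
  (d & (c | ~e)) = 00100011001000110010001100100011
  (e | a) = 01010101010101011111111111111111
  ((d & (c | ~e)) & (e | a)) = 00000001000000010010001100100011
  ((d & b) & ((d & (c | ~e)) & (e | a))) = 00000000000000010000000000100011
  (((d & b) & ((d & (c | ~e)) & (e | a))) & e) = 00000000000000010000000000000001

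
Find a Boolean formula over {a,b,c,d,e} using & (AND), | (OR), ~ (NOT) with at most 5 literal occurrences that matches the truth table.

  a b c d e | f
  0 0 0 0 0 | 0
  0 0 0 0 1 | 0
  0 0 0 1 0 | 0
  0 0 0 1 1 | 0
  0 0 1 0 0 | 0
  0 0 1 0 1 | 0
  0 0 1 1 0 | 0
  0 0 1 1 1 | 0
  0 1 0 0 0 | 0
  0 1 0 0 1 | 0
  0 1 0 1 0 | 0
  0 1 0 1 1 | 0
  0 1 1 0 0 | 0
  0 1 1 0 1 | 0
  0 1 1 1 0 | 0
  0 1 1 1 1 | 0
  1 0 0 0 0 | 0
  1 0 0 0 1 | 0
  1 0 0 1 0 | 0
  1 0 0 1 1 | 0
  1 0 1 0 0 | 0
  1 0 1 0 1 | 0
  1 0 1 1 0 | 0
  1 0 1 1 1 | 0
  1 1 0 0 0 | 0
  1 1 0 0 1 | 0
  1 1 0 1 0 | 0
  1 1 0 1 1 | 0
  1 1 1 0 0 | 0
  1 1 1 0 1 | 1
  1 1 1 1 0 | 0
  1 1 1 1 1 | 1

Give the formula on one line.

  (e & b) = 00000000010101010000000001010101
  ((e & b) & a) = 00000000000000000000000001010101
  (c & ((e & b) & a)) = 00000000000000000000000000000101

(c & ((e & b) & a))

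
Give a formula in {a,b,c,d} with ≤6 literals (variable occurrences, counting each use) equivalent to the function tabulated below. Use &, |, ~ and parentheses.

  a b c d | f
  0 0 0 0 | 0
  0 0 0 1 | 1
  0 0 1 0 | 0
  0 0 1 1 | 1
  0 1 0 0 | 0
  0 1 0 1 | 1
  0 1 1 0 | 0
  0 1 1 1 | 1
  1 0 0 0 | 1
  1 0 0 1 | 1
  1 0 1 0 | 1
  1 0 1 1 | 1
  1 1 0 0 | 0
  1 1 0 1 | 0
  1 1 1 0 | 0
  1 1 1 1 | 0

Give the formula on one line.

((~a & d) | (a & ~b))

  ~a = 1111111100000000
  (~a & d) = 0101010100000000
  ~b = 1111000011110000
  (a & ~b) = 0000000011110000
  ((~a & d) | (a & ~b)) = 0101010111110000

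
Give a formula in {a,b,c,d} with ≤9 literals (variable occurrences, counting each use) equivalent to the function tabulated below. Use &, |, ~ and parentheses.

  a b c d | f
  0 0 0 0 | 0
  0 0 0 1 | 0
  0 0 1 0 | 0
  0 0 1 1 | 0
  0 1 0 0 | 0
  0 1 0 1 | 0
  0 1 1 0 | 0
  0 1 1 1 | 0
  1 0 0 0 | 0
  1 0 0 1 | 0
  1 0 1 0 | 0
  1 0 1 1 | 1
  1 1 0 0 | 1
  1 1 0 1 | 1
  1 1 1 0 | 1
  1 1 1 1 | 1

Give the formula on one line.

(((b | d) & a) & (b | ((b & a) | c)))

  (b | d) = 0101111101011111
  ((b | d) & a) = 0000000001011111
  (b & a) = 0000000000001111
  ((b & a) | c) = 0011001100111111
  (b | ((b & a) | c)) = 0011111100111111
  (((b | d) & a) & (b | ((b & a) | c))) = 0000000000011111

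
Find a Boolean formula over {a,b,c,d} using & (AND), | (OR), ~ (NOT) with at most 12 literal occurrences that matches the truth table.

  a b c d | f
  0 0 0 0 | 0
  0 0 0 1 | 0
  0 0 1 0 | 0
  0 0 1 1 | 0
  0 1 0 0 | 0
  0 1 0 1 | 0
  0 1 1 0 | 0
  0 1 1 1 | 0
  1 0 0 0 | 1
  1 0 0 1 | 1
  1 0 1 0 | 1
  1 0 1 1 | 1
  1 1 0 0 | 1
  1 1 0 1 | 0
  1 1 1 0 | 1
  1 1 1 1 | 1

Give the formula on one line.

  ~b = 1111000011110000
  (a | ~b) = 1111000011111111
  ((a | ~b) & b) = 0000000000001111
  (c & ((a | ~b) & b)) = 0000000000000011
  ~d = 1010101010101010
  (~b & d) = 0101000001010000
  (~d | (~b & d)) = 1111101011111010
  ((c & ((a | ~b) & b)) | (~d | (~b & d))) = 1111101011111011
  ~a = 1111111100000000
  (((c & ((a | ~b) & b)) | (~d | (~b & d))) | ~a) = 1111111111111011
  (a & (((c & ((a | ~b) & b)) | (~d | (~b & d))) | ~a)) = 0000000011111011

(a & (((c & ((a | ~b) & b)) | (~d | (~b & d))) | ~a))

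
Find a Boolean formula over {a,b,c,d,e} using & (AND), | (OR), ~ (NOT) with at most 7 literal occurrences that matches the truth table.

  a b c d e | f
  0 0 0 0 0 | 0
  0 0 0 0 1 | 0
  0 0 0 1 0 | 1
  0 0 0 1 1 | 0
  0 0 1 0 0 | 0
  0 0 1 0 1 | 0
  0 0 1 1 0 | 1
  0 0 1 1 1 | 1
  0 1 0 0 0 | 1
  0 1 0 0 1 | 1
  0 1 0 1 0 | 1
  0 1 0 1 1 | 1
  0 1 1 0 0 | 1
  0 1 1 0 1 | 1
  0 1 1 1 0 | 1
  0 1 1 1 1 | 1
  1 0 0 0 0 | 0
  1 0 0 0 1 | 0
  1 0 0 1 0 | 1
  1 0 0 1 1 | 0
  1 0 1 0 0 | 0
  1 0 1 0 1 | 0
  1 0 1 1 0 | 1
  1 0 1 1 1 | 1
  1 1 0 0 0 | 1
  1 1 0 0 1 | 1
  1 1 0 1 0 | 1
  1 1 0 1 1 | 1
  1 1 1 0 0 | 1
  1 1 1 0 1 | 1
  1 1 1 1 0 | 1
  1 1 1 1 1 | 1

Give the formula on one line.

  ~e = 10101010101010101010101010101010
  (~e | c) = 10101111101011111010111110101111
  ((~e | c) & d) = 00100011001000110010001100100011
  (((~e | c) & d) | b) = 00100011111111110010001111111111

(((~e | c) & d) | b)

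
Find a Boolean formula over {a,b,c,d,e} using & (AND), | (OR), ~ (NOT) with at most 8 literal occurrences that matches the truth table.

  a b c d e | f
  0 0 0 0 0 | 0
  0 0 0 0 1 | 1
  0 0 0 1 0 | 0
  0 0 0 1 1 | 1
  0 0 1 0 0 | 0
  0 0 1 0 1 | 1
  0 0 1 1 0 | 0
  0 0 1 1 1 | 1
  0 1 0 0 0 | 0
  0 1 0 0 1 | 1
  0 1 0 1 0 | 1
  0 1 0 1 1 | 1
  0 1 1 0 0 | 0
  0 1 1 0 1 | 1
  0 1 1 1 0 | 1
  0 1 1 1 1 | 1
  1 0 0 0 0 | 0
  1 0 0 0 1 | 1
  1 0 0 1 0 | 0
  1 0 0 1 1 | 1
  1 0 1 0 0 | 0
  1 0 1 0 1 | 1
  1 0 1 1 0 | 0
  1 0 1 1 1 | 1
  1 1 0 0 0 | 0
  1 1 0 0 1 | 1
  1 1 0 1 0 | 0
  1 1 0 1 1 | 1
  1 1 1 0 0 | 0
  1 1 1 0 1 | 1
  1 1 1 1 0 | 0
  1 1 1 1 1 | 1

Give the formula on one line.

((((e | (b | (e & d))) & ~a) & d) | e)

  (e & d) = 00010001000100010001000100010001
  (b | (e & d)) = 00010001111111110001000111111111
  (e | (b | (e & d))) = 01010101111111110101010111111111
  ~a = 11111111111111110000000000000000
  ((e | (b | (e & d))) & ~a) = 01010101111111110000000000000000
  (((e | (b | (e & d))) & ~a) & d) = 00010001001100110000000000000000
  ((((e | (b | (e & d))) & ~a) & d) | e) = 01010101011101110101010101010101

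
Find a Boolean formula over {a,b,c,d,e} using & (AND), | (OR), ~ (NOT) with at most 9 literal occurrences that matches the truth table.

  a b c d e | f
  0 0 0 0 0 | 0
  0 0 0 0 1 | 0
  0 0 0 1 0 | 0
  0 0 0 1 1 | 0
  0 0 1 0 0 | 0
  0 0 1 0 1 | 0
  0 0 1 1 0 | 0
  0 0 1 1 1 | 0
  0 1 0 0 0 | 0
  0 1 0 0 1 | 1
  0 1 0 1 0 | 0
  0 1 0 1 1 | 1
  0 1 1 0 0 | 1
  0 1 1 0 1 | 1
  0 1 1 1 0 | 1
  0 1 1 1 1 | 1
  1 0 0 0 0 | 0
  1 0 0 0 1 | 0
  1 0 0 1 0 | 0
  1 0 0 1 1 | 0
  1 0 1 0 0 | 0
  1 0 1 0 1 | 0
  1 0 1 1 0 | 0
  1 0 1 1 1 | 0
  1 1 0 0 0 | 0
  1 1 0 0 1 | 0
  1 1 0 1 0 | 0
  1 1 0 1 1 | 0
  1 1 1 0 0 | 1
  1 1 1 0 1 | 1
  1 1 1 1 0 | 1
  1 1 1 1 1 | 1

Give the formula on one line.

((b & ((e | ~b) & ~a)) | (c & (~c | b)))

  ~b = 11111111000000001111111100000000
  (e | ~b) = 11111111010101011111111101010101
  ~a = 11111111111111110000000000000000
  ((e | ~b) & ~a) = 11111111010101010000000000000000
  (b & ((e | ~b) & ~a)) = 00000000010101010000000000000000
  ~c = 11110000111100001111000011110000
  (~c | b) = 11110000111111111111000011111111
  (c & (~c | b)) = 00000000000011110000000000001111
  ((b & ((e | ~b) & ~a)) | (c & (~c | b))) = 00000000010111110000000000001111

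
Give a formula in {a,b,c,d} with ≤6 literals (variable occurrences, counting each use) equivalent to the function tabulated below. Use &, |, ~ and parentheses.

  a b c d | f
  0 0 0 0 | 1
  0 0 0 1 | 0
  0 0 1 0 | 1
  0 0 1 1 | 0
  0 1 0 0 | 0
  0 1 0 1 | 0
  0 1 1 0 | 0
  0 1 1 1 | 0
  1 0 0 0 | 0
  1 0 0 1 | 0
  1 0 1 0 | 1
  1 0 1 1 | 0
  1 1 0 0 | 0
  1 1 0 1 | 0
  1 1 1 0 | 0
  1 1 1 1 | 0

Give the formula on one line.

  ~b = 1111000011110000
  ~d = 1010101010101010
  ~a = 1111111100000000
  (~a | c) = 1111111100110011
  (~d & (~a | c)) = 1010101000100010
  (~b & (~d & (~a | c))) = 1010000000100000

(~b & (~d & (~a | c)))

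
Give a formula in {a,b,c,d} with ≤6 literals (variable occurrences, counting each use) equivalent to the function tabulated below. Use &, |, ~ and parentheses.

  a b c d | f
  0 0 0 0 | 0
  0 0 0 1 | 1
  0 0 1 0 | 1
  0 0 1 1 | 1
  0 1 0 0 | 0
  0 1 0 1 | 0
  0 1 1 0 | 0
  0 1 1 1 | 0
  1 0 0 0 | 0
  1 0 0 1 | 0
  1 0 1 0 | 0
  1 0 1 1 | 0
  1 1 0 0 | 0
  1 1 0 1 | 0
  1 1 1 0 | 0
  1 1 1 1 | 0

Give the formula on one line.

  ~a = 1111111100000000
  (d | c) = 0111011101110111
  (~a & (d | c)) = 0111011100000000
  ~b = 1111000011110000
  ((~a & (d | c)) & ~b) = 0111000000000000

((~a & (d | c)) & ~b)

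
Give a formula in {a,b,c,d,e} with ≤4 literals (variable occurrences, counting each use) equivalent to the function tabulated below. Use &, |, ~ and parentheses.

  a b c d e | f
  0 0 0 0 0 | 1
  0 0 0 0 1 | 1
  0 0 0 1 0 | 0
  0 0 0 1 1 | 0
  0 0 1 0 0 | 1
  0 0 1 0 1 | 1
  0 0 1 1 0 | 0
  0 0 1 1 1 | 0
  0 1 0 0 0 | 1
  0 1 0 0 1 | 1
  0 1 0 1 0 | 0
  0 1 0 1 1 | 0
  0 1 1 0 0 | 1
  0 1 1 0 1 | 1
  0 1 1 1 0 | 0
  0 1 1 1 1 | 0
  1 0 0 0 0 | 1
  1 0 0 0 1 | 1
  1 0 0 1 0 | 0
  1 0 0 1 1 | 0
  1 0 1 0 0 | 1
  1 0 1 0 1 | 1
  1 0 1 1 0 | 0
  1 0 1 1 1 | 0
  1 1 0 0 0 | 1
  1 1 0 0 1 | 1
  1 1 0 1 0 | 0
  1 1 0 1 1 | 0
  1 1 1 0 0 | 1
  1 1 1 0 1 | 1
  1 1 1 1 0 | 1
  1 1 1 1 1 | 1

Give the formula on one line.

((c & (b & a)) | ~d)

  (b & a) = 00000000000000000000000011111111
  (c & (b & a)) = 00000000000000000000000000001111
  ~d = 11001100110011001100110011001100
  ((c & (b & a)) | ~d) = 11001100110011001100110011001111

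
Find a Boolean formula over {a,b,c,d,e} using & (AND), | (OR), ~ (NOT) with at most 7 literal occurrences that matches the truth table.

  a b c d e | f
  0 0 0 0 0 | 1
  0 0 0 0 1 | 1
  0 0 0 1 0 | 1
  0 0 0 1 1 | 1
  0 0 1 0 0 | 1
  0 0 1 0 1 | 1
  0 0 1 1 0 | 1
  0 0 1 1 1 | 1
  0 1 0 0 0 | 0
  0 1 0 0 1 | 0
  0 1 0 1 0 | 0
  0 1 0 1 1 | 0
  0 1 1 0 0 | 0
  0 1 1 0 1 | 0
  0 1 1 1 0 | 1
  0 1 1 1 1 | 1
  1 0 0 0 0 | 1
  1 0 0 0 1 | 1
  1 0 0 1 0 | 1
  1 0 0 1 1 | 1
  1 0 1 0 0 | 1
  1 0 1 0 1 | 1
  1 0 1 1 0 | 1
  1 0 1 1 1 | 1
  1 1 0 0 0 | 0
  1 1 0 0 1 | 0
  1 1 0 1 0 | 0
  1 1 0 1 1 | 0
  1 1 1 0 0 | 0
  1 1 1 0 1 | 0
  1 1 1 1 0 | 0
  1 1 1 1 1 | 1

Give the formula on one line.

(((~a | e) & ((d & b) & c)) | ~b)

  ~a = 11111111111111110000000000000000
  (~a | e) = 11111111111111110101010101010101
  (d & b) = 00000000001100110000000000110011
  ((d & b) & c) = 00000000000000110000000000000011
  ((~a | e) & ((d & b) & c)) = 00000000000000110000000000000001
  ~b = 11111111000000001111111100000000
  (((~a | e) & ((d & b) & c)) | ~b) = 11111111000000111111111100000001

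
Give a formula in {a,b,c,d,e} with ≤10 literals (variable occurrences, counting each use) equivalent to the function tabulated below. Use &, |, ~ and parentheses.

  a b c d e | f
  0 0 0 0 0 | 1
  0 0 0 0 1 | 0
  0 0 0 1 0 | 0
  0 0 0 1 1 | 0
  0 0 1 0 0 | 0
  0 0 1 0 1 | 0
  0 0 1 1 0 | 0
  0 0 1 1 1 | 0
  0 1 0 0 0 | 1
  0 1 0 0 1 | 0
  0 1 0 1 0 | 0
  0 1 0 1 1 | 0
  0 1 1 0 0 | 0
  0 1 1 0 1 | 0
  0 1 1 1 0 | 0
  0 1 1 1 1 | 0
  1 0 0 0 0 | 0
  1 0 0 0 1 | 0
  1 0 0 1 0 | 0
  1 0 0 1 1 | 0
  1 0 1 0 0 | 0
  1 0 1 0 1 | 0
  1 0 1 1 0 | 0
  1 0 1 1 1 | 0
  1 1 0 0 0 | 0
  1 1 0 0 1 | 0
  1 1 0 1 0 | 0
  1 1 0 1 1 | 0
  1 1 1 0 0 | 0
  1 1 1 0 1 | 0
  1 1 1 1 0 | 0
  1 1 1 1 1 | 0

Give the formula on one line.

((~e & ((~e | b) & ~a)) & ((a | ~c) & ~d))

  ~e = 10101010101010101010101010101010
  (~e | b) = 10101010111111111010101011111111
  ~a = 11111111111111110000000000000000
  ((~e | b) & ~a) = 10101010111111110000000000000000
  (~e & ((~e | b) & ~a)) = 10101010101010100000000000000000
  ~c = 11110000111100001111000011110000
  (a | ~c) = 11110000111100001111111111111111
  ~d = 11001100110011001100110011001100
  ((a | ~c) & ~d) = 11000000110000001100110011001100
  ((~e & ((~e | b) & ~a)) & ((a | ~c) & ~d)) = 10000000100000000000000000000000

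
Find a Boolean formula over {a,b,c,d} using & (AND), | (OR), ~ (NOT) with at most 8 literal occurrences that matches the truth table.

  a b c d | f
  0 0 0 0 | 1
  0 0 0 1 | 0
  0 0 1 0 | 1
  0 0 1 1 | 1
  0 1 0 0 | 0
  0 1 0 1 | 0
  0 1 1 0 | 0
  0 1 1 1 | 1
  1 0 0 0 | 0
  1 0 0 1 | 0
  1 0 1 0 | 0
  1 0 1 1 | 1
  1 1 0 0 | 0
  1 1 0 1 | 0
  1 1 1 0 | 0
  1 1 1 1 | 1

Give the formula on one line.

(((d | ~b) & (~a | d)) & (c | ~d))

  ~b = 1111000011110000
  (d | ~b) = 1111010111110101
  ~a = 1111111100000000
  (~a | d) = 1111111101010101
  ((d | ~b) & (~a | d)) = 1111010101010101
  ~d = 1010101010101010
  (c | ~d) = 1011101110111011
  (((d | ~b) & (~a | d)) & (c | ~d)) = 1011000100010001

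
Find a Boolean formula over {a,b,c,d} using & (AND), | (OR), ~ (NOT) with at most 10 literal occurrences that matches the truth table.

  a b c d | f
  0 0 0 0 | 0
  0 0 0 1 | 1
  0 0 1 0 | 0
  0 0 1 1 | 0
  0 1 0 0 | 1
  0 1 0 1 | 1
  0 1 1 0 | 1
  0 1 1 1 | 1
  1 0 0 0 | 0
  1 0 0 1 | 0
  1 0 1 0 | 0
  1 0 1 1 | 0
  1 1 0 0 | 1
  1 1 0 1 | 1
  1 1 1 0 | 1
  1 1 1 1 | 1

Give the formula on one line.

((((((d | b) & ~b) | (b & ~d)) & ~c) & (b | ~a)) | b)

  (d | b) = 0101111101011111
  ~b = 1111000011110000
  ((d | b) & ~b) = 0101000001010000
  ~d = 1010101010101010
  (b & ~d) = 0000101000001010
  (((d | b) & ~b) | (b & ~d)) = 0101101001011010
  ~c = 1100110011001100
  ((((d | b) & ~b) | (b & ~d)) & ~c) = 0100100001001000
  ~a = 1111111100000000
  (b | ~a) = 1111111100001111
  (((((d | b) & ~b) | (b & ~d)) & ~c) & (b | ~a)) = 0100100000001000
  ((((((d | b) & ~b) | (b & ~d)) & ~c) & (b | ~a)) | b) = 0100111100001111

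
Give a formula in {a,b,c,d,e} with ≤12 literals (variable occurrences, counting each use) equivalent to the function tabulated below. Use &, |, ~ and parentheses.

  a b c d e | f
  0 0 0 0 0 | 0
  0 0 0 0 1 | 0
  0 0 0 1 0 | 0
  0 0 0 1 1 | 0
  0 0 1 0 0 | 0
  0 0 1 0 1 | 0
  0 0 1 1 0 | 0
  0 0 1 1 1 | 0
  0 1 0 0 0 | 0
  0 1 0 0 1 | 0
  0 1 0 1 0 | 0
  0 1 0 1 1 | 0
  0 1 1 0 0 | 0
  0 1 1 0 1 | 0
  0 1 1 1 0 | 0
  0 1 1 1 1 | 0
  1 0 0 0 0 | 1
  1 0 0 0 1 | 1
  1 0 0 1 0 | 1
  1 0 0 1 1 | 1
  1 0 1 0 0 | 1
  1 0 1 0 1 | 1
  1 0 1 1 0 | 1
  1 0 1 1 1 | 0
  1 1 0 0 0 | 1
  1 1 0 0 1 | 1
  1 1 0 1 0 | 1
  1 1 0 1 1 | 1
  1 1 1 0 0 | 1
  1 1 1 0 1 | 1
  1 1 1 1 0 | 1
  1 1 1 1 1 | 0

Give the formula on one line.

(((d & (~e & ((d | a) | c))) | ((a & ~d) | ~c)) & a)

  ~e = 10101010101010101010101010101010
  (d | a) = 00110011001100111111111111111111
  ((d | a) | c) = 00111111001111111111111111111111
  (~e & ((d | a) | c)) = 00101010001010101010101010101010
  (d & (~e & ((d | a) | c))) = 00100010001000100010001000100010
  ~d = 11001100110011001100110011001100
  (a & ~d) = 00000000000000001100110011001100
  ~c = 11110000111100001111000011110000
  ((a & ~d) | ~c) = 11110000111100001111110011111100
  ((d & (~e & ((d | a) | c))) | ((a & ~d) | ~c)) = 11110010111100101111111011111110
  (((d & (~e & ((d | a) | c))) | ((a & ~d) | ~c)) & a) = 00000000000000001111111011111110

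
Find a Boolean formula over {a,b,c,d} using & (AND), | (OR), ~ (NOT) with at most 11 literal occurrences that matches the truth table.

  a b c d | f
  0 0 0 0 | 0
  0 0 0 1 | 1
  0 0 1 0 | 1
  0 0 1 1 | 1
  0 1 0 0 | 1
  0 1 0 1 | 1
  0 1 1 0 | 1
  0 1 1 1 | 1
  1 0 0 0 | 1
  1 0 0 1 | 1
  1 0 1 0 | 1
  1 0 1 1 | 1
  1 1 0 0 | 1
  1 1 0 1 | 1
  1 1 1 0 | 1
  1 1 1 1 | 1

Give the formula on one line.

  (b | c) = 0011111100111111
  ~a = 1111111100000000
  (d | a) = 0101010111111111
  (~a & (d | a)) = 0101010100000000
  ~c = 1100110011001100
  (~c | b) = 1100111111001111
  ((~a & (d | a)) & (~c | b)) = 0100010100000000
  (((~a & (d | a)) & (~c | b)) | c) = 0111011100110011
  ((b | c) | (((~a & (d | a)) & (~c | b)) | c)) = 0111111100111111
  (((b | c) | (((~a & (d | a)) & (~c | b)) | c)) | a) = 0111111111111111

(((b | c) | (((~a & (d | a)) & (~c | b)) | c)) | a)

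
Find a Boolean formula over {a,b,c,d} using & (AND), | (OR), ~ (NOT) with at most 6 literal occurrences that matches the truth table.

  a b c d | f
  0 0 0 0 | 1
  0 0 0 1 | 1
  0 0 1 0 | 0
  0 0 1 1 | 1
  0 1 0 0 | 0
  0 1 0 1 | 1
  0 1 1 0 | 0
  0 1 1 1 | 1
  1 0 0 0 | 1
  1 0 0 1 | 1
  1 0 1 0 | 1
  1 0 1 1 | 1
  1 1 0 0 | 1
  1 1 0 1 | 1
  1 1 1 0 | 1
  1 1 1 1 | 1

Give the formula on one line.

  ~c = 1100110011001100
  ~b = 1111000011110000
  (~b | a) = 1111000011111111
  (~c & (~b | a)) = 1100000011001100
  (a | (~c & (~b | a))) = 1100000011111111
  (d | (a | (~c & (~b | a)))) = 1101010111111111

(d | (a | (~c & (~b | a))))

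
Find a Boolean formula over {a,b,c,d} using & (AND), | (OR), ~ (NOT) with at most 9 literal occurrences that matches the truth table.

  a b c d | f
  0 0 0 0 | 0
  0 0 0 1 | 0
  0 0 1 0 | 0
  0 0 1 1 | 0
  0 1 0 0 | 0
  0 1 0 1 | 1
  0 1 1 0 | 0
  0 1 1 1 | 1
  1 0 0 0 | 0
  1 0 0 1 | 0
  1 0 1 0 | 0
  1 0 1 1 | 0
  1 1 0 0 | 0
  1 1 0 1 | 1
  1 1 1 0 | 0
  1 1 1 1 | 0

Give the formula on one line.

  ~b = 1111000011110000
  (d & ~b) = 0101000001010000
  ~c = 1100110011001100
  ((d & ~b) & ~c) = 0100000001000000
  ~a = 1111111100000000
  (~c | ~a) = 1111111111001100
  (b | a) = 0000111111111111
  ((b | a) & d) = 0000010101010101
  ((~c | ~a) & ((b | a) & d)) = 0000010101000100
  (((d & ~b) & ~c) | ((~c | ~a) & ((b | a) & d))) = 0100010101000100
  ((((d & ~b) & ~c) | ((~c | ~a) & ((b | a) & d))) & b) = 0000010100000100

((((d & ~b) & ~c) | ((~c | ~a) & ((b | a) & d))) & b)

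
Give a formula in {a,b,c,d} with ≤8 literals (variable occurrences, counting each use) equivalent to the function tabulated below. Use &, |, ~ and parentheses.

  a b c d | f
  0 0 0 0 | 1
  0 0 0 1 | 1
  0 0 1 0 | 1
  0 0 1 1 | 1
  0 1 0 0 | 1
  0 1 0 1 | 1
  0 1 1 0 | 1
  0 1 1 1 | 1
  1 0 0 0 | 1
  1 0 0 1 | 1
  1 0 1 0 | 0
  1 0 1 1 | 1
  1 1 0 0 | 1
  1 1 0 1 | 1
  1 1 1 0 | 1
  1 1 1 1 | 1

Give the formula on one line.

  ~d = 1010101010101010
  ~c = 1100110011001100
  ~a = 1111111100000000
  (~c | ~a) = 1111111111001100
  ((~c | ~a) | b) = 1111111111001111
  (~d & ((~c | ~a) | b)) = 1010101010001010
  ~b = 1111000011110000
  (a | ~b) = 1111000011111111
  (d & (a | ~b)) = 0101000001010101
  ((d & (a | ~b)) | b) = 0101111101011111
  ((~d & ((~c | ~a) | b)) | ((d & (a | ~b)) | b)) = 1111111111011111

((~d & ((~c | ~a) | b)) | ((d & (a | ~b)) | b))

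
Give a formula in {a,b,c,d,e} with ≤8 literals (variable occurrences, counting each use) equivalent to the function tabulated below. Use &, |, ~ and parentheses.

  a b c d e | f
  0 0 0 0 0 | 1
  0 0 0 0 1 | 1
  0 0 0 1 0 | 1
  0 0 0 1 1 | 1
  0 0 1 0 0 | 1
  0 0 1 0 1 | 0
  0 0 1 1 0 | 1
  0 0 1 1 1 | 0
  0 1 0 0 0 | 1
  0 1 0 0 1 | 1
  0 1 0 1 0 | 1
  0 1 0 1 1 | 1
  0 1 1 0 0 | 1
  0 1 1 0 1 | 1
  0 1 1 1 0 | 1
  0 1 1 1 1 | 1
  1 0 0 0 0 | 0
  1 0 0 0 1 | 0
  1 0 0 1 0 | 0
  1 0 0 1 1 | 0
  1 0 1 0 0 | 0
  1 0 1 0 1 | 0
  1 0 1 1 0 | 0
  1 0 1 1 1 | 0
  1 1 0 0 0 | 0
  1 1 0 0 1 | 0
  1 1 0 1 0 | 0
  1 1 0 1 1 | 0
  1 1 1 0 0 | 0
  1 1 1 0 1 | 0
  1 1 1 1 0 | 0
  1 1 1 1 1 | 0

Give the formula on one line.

  ~a = 11111111111111110000000000000000
  ~c = 11110000111100001111000011110000
  (d | e) = 01110111011101110111011101110111
  (~c & (d | e)) = 01110000011100000111000001110000
  ((~c & (d | e)) | b) = 01110000111111110111000011111111
  ~e = 10101010101010101010101010101010
  (~e | ~c) = 11111010111110101111101011111010
  (((~c & (d | e)) | b) | (~e | ~c)) = 11111010111111111111101011111111
  ((((~c & (d | e)) | b) | (~e | ~c)) | a) = 11111010111111111111111111111111
  (~a & ((((~c & (d | e)) | b) | (~e | ~c)) | a)) = 11111010111111110000000000000000

(~a & ((((~c & (d | e)) | b) | (~e | ~c)) | a))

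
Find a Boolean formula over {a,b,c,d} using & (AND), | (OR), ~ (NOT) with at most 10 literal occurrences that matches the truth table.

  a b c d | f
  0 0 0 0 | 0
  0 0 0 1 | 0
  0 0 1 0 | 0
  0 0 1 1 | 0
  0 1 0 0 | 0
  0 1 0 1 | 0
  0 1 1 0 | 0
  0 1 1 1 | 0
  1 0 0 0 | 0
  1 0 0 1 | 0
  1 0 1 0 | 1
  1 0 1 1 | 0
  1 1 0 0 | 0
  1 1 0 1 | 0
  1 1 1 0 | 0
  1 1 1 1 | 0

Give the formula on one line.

  ~d = 1010101010101010
  (~d & c) = 0010001000100010
  ((~d & c) & a) = 0000000000100010
  ~b = 1111000011110000
  (~b | d) = 1111010111110101
  ~c = 1100110011001100
  (~c & a) = 0000000011001100
  ((~b | d) | (~c & a)) = 1111010111111101
  (((~d & c) & a) & ((~b | d) | (~c & a))) = 0000000000100000

(((~d & c) & a) & ((~b | d) | (~c & a)))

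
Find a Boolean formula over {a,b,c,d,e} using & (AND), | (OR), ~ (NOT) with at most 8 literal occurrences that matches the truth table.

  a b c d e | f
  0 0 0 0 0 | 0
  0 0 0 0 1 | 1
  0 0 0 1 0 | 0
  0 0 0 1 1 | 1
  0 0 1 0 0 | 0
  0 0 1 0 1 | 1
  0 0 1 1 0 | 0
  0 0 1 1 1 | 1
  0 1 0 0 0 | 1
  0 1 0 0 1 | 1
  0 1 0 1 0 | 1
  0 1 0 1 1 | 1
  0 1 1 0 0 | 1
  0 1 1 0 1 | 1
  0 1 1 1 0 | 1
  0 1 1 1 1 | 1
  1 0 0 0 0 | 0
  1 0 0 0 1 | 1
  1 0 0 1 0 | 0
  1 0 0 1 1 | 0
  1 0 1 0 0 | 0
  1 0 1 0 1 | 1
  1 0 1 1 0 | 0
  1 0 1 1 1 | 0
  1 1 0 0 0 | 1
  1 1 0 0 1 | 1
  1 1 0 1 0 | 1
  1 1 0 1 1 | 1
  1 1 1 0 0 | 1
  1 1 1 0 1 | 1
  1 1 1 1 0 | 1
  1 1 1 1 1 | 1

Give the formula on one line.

  ~b = 11111111000000001111111100000000
  ~d = 11001100110011001100110011001100
  ~a = 11111111111111110000000000000000
  (~d | ~a) = 11111111111111111100110011001100
  (e & (~d | ~a)) = 01010101010101010100010001000100
  (~b & (e & (~d | ~a))) = 01010101000000000100010000000000
  ((~b & (e & (~d | ~a))) | b) = 01010101111111110100010011111111

((~b & (e & (~d | ~a))) | b)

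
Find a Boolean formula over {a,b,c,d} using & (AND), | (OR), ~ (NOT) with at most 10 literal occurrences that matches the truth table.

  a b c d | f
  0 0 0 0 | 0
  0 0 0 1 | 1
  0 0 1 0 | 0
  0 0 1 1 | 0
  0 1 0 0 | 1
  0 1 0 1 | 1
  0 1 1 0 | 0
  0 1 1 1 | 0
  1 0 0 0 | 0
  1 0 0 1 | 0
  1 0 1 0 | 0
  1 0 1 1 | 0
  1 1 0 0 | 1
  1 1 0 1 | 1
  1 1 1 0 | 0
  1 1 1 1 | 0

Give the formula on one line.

  ~c = 1100110011001100
  (b & ~c) = 0000110000001100
  (b & a) = 0000000000001111
  ((b & ~c) & (b & a)) = 0000000000001100
  ~a = 1111111100000000
  (~a & ~c) = 1100110000000000
  (b | d) = 0101111101011111
  ((b | d) & ~c) = 0100110001001100
  ((~a & ~c) & ((b | d) & ~c)) = 0100110000000000
  (((b & ~c) & (b & a)) | ((~a & ~c) & ((b | d) & ~c))) = 0100110000001100

(((b & ~c) & (b & a)) | ((~a & ~c) & ((b | d) & ~c)))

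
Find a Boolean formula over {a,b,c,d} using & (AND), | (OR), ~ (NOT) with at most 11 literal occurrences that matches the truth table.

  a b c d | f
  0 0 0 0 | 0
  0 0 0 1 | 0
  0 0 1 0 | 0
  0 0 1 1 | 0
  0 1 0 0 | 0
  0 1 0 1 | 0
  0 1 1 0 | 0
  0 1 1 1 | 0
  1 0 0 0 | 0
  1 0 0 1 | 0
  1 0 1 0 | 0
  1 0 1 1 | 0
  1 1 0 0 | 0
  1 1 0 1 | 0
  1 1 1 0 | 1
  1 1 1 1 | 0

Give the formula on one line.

(((c & ((~b | a) | ~d)) & (b & ~d)) & (a | ~b))

  ~b = 1111000011110000
  (~b | a) = 1111000011111111
  ~d = 1010101010101010
  ((~b | a) | ~d) = 1111101011111111
  (c & ((~b | a) | ~d)) = 0011001000110011
  (b & ~d) = 0000101000001010
  ((c & ((~b | a) | ~d)) & (b & ~d)) = 0000001000000010
  (a | ~b) = 1111000011111111
  (((c & ((~b | a) | ~d)) & (b & ~d)) & (a | ~b)) = 0000000000000010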